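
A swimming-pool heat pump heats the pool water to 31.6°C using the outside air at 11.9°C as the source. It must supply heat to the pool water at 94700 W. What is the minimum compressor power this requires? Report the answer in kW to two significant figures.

In absolute terms T_C = 285.05 K and T_H = 304.75 K, so ΔT = 19.70 K.
COP_Carnot = T_H/ΔT = 304.75/19.70 = 15.47.
Ẇ_min = Q̇/COP_Carnot = 94700/15.47 = 6122 W = 6.122 kW.

6.1 kW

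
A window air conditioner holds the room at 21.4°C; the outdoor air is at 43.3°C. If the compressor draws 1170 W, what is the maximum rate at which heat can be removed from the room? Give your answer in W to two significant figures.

In absolute terms T_C = 294.55 K and T_H = 316.45 K, so ΔT = 21.90 K.
COP_Carnot = T_C/ΔT = 294.55/21.90 = 13.45.
Q̇_max = COP_Carnot × Ẇ = 13.45 × 1170 W = 15740 W.

16000 W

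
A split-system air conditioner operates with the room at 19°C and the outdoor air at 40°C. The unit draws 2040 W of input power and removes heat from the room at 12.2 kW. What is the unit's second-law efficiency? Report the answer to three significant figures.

Converting, Q̇_C = 12.20 kW = 12200 W, so COP_actual = Q̇_C/Ẇ = 12200/2040 = 5.980.
In absolute terms T_C = 292.15 K and T_H = 313.15 K, so ΔT = 21.00 K.
COP_Carnot = T_C/ΔT = 292.15/21.00 = 13.91.
η_II = COP_actual/COP_Carnot = 5.980/13.91 = 0.4299.

0.430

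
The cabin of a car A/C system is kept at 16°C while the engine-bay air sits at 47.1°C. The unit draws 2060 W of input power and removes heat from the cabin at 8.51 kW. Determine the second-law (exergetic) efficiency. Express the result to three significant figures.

Converting, Q̇_C = 8.510 kW = 8510 W, so COP_actual = Q̇_C/Ẇ = 8510/2060 = 4.131.
In absolute terms T_C = 289.15 K and T_H = 320.25 K, so ΔT = 31.10 K.
COP_Carnot = T_C/ΔT = 289.15/31.10 = 9.297.
η_II = COP_actual/COP_Carnot = 4.131/9.297 = 0.4443.

0.444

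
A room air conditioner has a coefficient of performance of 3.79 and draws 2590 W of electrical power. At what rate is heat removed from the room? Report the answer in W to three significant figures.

9820 W

Q̇_C = COP × Ẇ = 3.79 × 2590 = 9816 W.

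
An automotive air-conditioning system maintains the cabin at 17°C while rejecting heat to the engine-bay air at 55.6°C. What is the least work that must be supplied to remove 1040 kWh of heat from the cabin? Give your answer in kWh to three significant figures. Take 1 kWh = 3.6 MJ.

In absolute terms T_C = 290.15 K and T_H = 328.75 K, so ΔT = 38.60 K.
The reversible limit is COP_R = T_C/ΔT = 7.517, so W_min = Q_C/COP = Q_C·ΔT/T_C.
W_min = 1040 × 38.60/290.15 = 138.4 kWh.

138 kWh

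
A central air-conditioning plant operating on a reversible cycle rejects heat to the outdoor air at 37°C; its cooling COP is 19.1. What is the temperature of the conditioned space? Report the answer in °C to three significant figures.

For a Carnot refrigerator COP_R = T_C/(T_H − T_C), so T_C = COP·T_H/(1 + COP).
With T_H = 310.15 K, T_C = 19.1 × 310.15/20.10 = 294.72 K.
Converting, 294.72 K = 21.57°C.

21.6 °C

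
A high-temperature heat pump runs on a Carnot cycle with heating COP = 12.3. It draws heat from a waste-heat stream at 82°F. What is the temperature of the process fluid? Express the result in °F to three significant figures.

130 °F

COP_HP = T_H/(T_H − T_C) rearranges to T_H = COP·T_C/(COP − 1).
With T_C = 300.93 K, T_H = 12.3 × 300.93/11.30 = 327.56 K.
Converting, 327.56 K = 129.94°F.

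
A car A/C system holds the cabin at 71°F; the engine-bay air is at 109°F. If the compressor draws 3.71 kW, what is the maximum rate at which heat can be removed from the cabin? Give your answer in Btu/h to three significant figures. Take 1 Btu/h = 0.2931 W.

In absolute terms T_C = 294.82 K and T_H = 315.93 K, so ΔT = 21.11 K.
COP_Carnot = T_C/ΔT = 294.82/21.11 = 13.97.
Q̇_max = COP_Carnot × Ẇ = 13.97 × 3.710 kW = 51.81 kW = 176800 Btu/h.

177000 Btu/h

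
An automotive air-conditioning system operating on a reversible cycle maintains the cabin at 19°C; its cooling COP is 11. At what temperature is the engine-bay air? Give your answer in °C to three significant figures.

45.6 °C

COP_R = T_C/(T_H − T_C) gives T_H − T_C = T_C/COP.
With T_C = 292.15 K, T_H = 292.15 × (1 + 1/11) = 318.71 K.
Converting, 318.71 K = 45.56°C.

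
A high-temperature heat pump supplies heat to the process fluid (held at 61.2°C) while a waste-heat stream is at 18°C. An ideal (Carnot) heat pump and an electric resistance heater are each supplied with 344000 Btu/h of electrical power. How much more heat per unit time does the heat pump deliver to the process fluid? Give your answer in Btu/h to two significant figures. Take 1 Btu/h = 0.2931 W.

In absolute terms T_C = 291.15 K and T_H = 334.35 K, so ΔT = 43.20 K.
COP_Carnot = T_H/ΔT = 334.35/43.20 = 7.740.
The heat pump delivers Q̇_H = COP × Ẇ = 2662000 Btu/h; the resistance heater delivers Ẇ = 344000 Btu/h.
Extra = (COP − 1)·Ẇ = 2318000 Btu/h.

2300000 Btu/h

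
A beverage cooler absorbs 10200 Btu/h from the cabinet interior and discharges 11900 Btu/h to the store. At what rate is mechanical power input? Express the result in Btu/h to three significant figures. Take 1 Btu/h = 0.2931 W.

For a cyclic device the first law requires Q̇_H = Q̇_C + Ẇ.
Ẇ = Q̇_H − Q̇_C = 1700 Btu/h.

1700 Btu/h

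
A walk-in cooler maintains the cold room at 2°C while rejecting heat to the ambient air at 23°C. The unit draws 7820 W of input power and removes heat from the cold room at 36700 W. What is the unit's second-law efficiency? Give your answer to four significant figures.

COP_actual = Q̇_C/Ẇ = 36700/7820 = 4.693.
In absolute terms T_C = 275.15 K and T_H = 296.15 K, so ΔT = 21.00 K.
COP_Carnot = T_C/ΔT = 275.15/21.00 = 13.10.
η_II = COP_actual/COP_Carnot = 4.693/13.10 = 0.3582.

0.3582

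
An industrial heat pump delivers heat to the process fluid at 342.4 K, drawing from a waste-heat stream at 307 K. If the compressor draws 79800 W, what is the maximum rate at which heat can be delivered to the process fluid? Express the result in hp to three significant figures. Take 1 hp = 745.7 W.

1040 hp

The reservoir spacing is ΔT = 342.4 − 307 = 35.40 K.
COP_Carnot = T_H/ΔT = 342.40/35.40 = 9.672.
Q̇_max = COP_Carnot × Ẇ = 9.672 × 79800 W = 771900 W = 1035 hp.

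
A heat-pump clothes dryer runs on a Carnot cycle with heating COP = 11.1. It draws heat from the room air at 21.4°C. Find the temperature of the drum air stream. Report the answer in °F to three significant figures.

COP_HP = T_H/(T_H − T_C) rearranges to T_H = COP·T_C/(COP − 1).
With T_C = 294.55 K, T_H = 11.1 × 294.55/10.10 = 323.71 K.
Converting, 323.71 K = 123.01°F.

123 °F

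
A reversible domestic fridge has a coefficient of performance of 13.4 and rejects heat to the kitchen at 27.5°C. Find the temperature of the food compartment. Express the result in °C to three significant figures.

6.62 °C

For a Carnot refrigerator COP_R = T_C/(T_H − T_C), so T_C = COP·T_H/(1 + COP).
With T_H = 300.65 K, T_C = 13.4 × 300.65/14.40 = 279.77 K.
Converting, 279.77 K = 6.62°C.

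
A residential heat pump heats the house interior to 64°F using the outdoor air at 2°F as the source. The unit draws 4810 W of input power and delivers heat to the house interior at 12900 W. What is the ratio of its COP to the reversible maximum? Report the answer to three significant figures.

0.318

COP_actual = Q̇_H/Ẇ = 12900/4810 = 2.682.
In absolute terms T_C = 256.48 K and T_H = 290.93 K, so ΔT = 34.44 K.
COP_Carnot = T_H/ΔT = 290.93/34.44 = 8.446.
η_II = COP_actual/COP_Carnot = 2.682/8.446 = 0.3175.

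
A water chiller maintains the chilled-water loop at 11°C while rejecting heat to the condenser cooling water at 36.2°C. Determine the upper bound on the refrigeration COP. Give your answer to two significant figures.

In absolute terms T_C = 284.15 K and T_H = 309.35 K, so ΔT = 25.20 K.
For a reversible cycle, COP_Carnot = T_C/ΔT = 284.15/25.20 = 11.28.

11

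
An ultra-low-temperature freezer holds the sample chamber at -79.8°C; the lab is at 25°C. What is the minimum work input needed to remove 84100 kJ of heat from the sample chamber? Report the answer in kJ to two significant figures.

In absolute terms T_C = 193.35 K and T_H = 298.15 K, so ΔT = 104.8 K.
The reversible limit is COP_R = T_C/ΔT = 1.845, so W_min = Q_C/COP = Q_C·ΔT/T_C.
W_min = 84100 × 104.8/193.35 = 45580 kJ.

46000 kJ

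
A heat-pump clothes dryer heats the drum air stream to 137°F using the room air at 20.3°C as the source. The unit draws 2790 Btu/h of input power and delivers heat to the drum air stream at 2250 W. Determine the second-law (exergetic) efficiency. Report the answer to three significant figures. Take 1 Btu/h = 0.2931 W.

Converting, Q̇_H = 2250 W = 7677 Btu/h, so COP_actual = Q̇_H/Ẇ = 7677/2790 = 2.751.
In absolute terms T_C = 293.45 K and T_H = 331.48 K, so ΔT = 38.03 K.
COP_Carnot = T_H/ΔT = 331.48/38.03 = 8.716.
η_II = COP_actual/COP_Carnot = 2.751/8.716 = 0.3157.

0.316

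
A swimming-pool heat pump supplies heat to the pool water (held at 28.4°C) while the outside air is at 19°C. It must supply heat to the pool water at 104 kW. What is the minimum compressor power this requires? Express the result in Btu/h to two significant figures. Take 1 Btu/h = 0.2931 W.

In absolute terms T_C = 292.15 K and T_H = 301.55 K, so ΔT = 9.400 K.
COP_Carnot = T_H/ΔT = 301.55/9.400 = 32.08.
Ẇ_min = Q̇/COP_Carnot = 104.0/32.08 = 3.242 kW = 11060 Btu/h.

11000 Btu/h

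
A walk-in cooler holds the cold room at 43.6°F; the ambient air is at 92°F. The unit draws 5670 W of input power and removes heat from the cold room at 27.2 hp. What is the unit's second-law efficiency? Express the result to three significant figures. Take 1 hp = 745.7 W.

Converting, Q̇_C = 27.20 hp = 20280 W, so COP_actual = Q̇_C/Ẇ = 20280/5670 = 3.577.
In absolute terms T_C = 279.59 K and T_H = 306.48 K, so ΔT = 26.89 K.
COP_Carnot = T_C/ΔT = 279.59/26.89 = 10.40.
η_II = COP_actual/COP_Carnot = 3.577/10.40 = 0.3440.

0.344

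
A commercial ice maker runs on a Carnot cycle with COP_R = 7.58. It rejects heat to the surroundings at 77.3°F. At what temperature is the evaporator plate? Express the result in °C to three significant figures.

-9.60 °C

For a Carnot refrigerator COP_R = T_C/(T_H − T_C), so T_C = COP·T_H/(1 + COP).
With T_H = 298.32 K, T_C = 7.58 × 298.32/8.580 = 263.55 K.
Converting, 263.55 K = -9.60°C.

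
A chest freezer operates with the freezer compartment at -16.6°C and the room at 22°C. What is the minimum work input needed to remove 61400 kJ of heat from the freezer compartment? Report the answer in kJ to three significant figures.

9240 kJ

In absolute terms T_C = 256.55 K and T_H = 295.15 K, so ΔT = 38.60 K.
The reversible limit is COP_R = T_C/ΔT = 6.646, so W_min = Q_C/COP = Q_C·ΔT/T_C.
W_min = 61400 × 38.60/256.55 = 9238 kJ.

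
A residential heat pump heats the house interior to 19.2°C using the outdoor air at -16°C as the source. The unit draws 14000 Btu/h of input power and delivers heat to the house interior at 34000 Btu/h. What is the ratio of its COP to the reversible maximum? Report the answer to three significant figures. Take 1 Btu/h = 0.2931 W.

COP_actual = Q̇_H/Ẇ = 34000/14000 = 2.429.
In absolute terms T_C = 257.15 K and T_H = 292.35 K, so ΔT = 35.20 K.
COP_Carnot = T_H/ΔT = 292.35/35.20 = 8.305.
η_II = COP_actual/COP_Carnot = 2.429/8.305 = 0.2924.

0.292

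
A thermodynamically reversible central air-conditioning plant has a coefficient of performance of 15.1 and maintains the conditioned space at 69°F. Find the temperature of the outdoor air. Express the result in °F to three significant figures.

104 °F

COP_R = T_C/(T_H − T_C) gives T_H − T_C = T_C/COP.
With T_C = 293.71 K, T_H = 293.71 × (1 + 1/15.1) = 313.16 K.
Converting, 313.16 K = 104.01°F.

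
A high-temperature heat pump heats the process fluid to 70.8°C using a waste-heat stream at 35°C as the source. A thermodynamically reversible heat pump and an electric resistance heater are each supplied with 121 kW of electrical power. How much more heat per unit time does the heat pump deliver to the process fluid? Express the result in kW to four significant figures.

1042 kW

In absolute terms T_C = 308.15 K and T_H = 343.95 K, so ΔT = 35.80 K.
COP_Carnot = T_H/ΔT = 343.95/35.80 = 9.608.
The heat pump delivers Q̇_H = COP × Ẇ = 1163 kW; the resistance heater delivers Ẇ = 121.0 kW.
Extra = (COP − 1)·Ẇ = 1042 kW.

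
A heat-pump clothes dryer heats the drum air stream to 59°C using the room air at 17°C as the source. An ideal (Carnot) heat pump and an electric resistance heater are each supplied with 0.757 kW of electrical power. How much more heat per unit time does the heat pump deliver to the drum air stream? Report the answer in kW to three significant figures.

In absolute terms T_C = 290.15 K and T_H = 332.15 K, so ΔT = 42.00 K.
COP_Carnot = T_H/ΔT = 332.15/42.00 = 7.908.
The heat pump delivers Q̇_H = COP × Ẇ = 5.987 kW; the resistance heater delivers Ẇ = 0.7570 kW.
Extra = (COP − 1)·Ẇ = 5.230 kW.

5.23 kW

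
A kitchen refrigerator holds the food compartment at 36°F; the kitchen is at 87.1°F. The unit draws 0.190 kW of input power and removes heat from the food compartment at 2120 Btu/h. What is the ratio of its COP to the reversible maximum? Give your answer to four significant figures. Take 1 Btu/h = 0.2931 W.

Converting, Q̇_C = 2120 Btu/h = 0.6214 kW, so COP_actual = Q̇_C/Ẇ = 0.6214/0.1900 = 3.270.
In absolute terms T_C = 275.37 K and T_H = 303.76 K, so ΔT = 28.39 K.
COP_Carnot = T_C/ΔT = 275.37/28.39 = 9.700.
η_II = COP_actual/COP_Carnot = 3.270/9.700 = 0.3372.

0.3372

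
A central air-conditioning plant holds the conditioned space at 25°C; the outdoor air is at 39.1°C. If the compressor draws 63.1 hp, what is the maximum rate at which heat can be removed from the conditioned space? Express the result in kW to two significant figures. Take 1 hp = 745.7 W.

In absolute terms T_C = 298.15 K and T_H = 312.25 K, so ΔT = 14.10 K.
COP_Carnot = T_C/ΔT = 298.15/14.10 = 21.15.
Q̇_max = COP_Carnot × Ẇ = 21.15 × 63.10 hp = 1334 hp = 995.0 kW.

990 kW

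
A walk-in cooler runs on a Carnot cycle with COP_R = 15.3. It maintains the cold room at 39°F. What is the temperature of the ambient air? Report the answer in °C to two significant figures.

22 °C

COP_R = T_C/(T_H − T_C) gives T_H − T_C = T_C/COP.
With T_C = 277.04 K, T_H = 277.04 × (1 + 1/15.3) = 295.15 K.
Converting, 295.15 K = 22.00°C.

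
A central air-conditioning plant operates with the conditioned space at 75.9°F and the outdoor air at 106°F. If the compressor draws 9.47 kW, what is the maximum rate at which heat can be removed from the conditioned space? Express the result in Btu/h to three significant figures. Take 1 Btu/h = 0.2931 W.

575000 Btu/h

In absolute terms T_C = 297.54 K and T_H = 314.26 K, so ΔT = 16.72 K.
COP_Carnot = T_C/ΔT = 297.54/16.72 = 17.79.
Q̇_max = COP_Carnot × Ẇ = 17.79 × 9.470 kW = 168.5 kW = 574900 Btu/h.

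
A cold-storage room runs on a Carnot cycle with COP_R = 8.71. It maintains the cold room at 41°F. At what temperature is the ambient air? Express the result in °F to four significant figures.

COP_R = T_C/(T_H − T_C) gives T_H − T_C = T_C/COP.
With T_C = 278.15 K, T_H = 278.15 × (1 + 1/8.71) = 310.08 K.
Converting, 310.08 K = 98.48°F.

98.48 °F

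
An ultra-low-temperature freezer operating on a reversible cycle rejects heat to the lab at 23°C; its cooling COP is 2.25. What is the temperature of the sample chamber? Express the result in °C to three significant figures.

-68.1 °C

For a Carnot refrigerator COP_R = T_C/(T_H − T_C), so T_C = COP·T_H/(1 + COP).
With T_H = 296.15 K, T_C = 2.25 × 296.15/3.250 = 205.03 K.
Converting, 205.03 K = -68.12°C.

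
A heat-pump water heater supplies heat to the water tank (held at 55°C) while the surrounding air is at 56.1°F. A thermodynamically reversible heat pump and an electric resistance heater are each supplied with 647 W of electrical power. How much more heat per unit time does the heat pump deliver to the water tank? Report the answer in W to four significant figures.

In absolute terms T_C = 286.54 K and T_H = 328.15 K, so ΔT = 41.61 K.
COP_Carnot = T_H/ΔT = 328.15/41.61 = 7.886.
The heat pump delivers Q̇_H = COP × Ẇ = 5102 W; the resistance heater delivers Ẇ = 647.0 W.
Extra = (COP − 1)·Ẇ = 4455 W.

4455 W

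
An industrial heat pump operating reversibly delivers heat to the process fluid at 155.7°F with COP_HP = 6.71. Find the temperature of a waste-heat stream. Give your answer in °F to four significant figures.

COP_HP = T_H/(T_H − T_C) gives T_H − T_C = T_H/COP.
With T_H = 341.87 K, T_C = 341.87 × (1 − 1/6.71) = 290.92 K.
Converting, 290.92 K = 63.99°F.

63.99 °F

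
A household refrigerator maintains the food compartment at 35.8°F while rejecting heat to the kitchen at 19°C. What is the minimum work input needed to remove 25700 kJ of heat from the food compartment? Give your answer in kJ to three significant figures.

In absolute terms T_C = 275.26 K and T_H = 292.15 K, so ΔT = 16.89 K.
The reversible limit is COP_R = T_C/ΔT = 16.30, so W_min = Q_C/COP = Q_C·ΔT/T_C.
W_min = 25700 × 16.89/275.26 = 1577 kJ.

1580 kJ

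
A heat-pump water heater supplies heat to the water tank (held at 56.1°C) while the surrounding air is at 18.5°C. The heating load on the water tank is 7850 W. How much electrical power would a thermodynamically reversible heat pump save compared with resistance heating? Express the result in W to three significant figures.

In absolute terms T_C = 291.65 K and T_H = 329.25 K, so ΔT = 37.60 K.
COP_Carnot = T_H/ΔT = 329.25/37.60 = 8.757.
Resistance heating needs Ẇ_res = Q̇_H = 7850 W; the reversible heat pump needs only Ẇ_hp = Q̇_H/COP = 896.5 W.
Saving = 7850 − 896.5 = 6954 W.

6950 W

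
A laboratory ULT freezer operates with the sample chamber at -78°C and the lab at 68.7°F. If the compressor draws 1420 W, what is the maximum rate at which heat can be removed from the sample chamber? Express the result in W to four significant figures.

In absolute terms T_C = 195.15 K and T_H = 293.54 K, so ΔT = 98.39 K.
COP_Carnot = T_C/ΔT = 195.15/98.39 = 1.983.
Q̇_max = COP_Carnot × Ẇ = 1.983 × 1420 W = 2817 W.

2817 W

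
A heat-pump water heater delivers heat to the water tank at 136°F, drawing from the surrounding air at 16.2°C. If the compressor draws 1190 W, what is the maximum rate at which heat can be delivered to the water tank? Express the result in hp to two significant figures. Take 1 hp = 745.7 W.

In absolute terms T_C = 289.35 K and T_H = 330.93 K, so ΔT = 41.58 K.
COP_Carnot = T_H/ΔT = 330.93/41.58 = 7.959.
Q̇_max = COP_Carnot × Ẇ = 7.959 × 1190 W = 9472 W = 12.70 hp.

13 hp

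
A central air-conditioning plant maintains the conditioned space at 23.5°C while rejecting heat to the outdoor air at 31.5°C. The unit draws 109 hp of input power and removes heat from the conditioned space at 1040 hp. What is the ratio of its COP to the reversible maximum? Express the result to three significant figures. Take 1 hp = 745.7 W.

COP_actual = Q̇_C/Ẇ = 1040/109.0 = 9.541.
In absolute terms T_C = 296.65 K and T_H = 304.65 K, so ΔT = 8.000 K.
COP_Carnot = T_C/ΔT = 296.65/8.000 = 37.08.
η_II = COP_actual/COP_Carnot = 9.541/37.08 = 0.2573.

0.257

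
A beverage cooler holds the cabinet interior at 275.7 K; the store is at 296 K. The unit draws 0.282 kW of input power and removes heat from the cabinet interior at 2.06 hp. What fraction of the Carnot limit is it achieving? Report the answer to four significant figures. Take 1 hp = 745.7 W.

0.4011

Converting, Q̇_C = 2.060 hp = 1.536 kW, so COP_actual = Q̇_C/Ẇ = 1.536/0.2820 = 5.447.
The reservoir spacing is ΔT = 296 − 275.7 = 20.30 K.
COP_Carnot = T_C/ΔT = 275.70/20.30 = 13.58.
η_II = COP_actual/COP_Carnot = 5.447/13.58 = 0.4011.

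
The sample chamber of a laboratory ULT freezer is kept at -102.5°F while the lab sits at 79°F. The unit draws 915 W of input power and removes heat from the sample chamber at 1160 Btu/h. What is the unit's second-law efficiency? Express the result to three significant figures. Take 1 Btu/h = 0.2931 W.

0.189

Converting, Q̇_C = 1160 Btu/h = 340.0 W, so COP_actual = Q̇_C/Ẇ = 340.0/915.0 = 0.3716.
In absolute terms T_C = 198.43 K and T_H = 299.26 K, so ΔT = 100.8 K.
COP_Carnot = T_C/ΔT = 198.43/100.8 = 1.968.
η_II = COP_actual/COP_Carnot = 0.3716/1.968 = 0.1888.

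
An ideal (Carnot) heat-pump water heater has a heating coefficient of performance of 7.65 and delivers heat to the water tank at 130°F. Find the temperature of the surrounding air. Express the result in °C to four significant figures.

COP_HP = T_H/(T_H − T_C) gives T_H − T_C = T_H/COP.
With T_H = 327.59 K, T_C = 327.59 × (1 − 1/7.65) = 284.77 K.
Converting, 284.77 K = 11.62°C.

11.62 °C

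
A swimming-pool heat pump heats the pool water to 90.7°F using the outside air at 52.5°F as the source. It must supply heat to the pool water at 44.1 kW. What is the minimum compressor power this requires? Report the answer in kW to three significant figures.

In absolute terms T_C = 284.54 K and T_H = 305.76 K, so ΔT = 21.22 K.
COP_Carnot = T_H/ΔT = 305.76/21.22 = 14.41.
Ẇ_min = Q̇/COP_Carnot = 44.10/14.41 = 3.061 kW.

3.06 kW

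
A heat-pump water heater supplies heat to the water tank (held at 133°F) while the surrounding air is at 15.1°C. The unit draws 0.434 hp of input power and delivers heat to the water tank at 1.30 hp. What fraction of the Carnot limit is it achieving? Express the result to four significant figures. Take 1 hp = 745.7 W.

COP_actual = Q̇_H/Ẇ = 1.300/0.4340 = 2.995.
In absolute terms T_C = 288.25 K and T_H = 329.26 K, so ΔT = 41.01 K.
COP_Carnot = T_H/ΔT = 329.26/41.01 = 8.029.
η_II = COP_actual/COP_Carnot = 2.995/8.029 = 0.3731.

0.3731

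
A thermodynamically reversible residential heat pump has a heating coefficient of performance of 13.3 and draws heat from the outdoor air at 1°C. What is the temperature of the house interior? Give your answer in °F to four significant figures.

COP_HP = T_H/(T_H − T_C) rearranges to T_H = COP·T_C/(COP − 1).
With T_C = 274.15 K, T_H = 13.3 × 274.15/12.30 = 296.44 K.
Converting, 296.44 K = 73.92°F.

73.92 °F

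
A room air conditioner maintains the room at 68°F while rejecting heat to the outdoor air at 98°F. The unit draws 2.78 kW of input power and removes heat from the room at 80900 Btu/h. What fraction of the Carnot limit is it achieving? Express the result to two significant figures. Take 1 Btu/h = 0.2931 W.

0.48

Converting, Q̇_C = 80900 Btu/h = 23.71 kW, so COP_actual = Q̇_C/Ẇ = 23.71/2.780 = 8.529.
In absolute terms T_C = 293.15 K and T_H = 309.82 K, so ΔT = 16.67 K.
COP_Carnot = T_C/ΔT = 293.15/16.67 = 17.59.
η_II = COP_actual/COP_Carnot = 8.529/17.59 = 0.4849.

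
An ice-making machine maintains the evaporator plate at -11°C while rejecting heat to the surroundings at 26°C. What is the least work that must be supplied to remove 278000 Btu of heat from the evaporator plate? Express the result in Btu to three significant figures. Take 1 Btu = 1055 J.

In absolute terms T_C = 262.15 K and T_H = 299.15 K, so ΔT = 37.00 K.
The reversible limit is COP_R = T_C/ΔT = 7.085, so W_min = Q_C/COP = Q_C·ΔT/T_C.
W_min = 278000 × 37.00/262.15 = 39240 Btu.

39200 Btu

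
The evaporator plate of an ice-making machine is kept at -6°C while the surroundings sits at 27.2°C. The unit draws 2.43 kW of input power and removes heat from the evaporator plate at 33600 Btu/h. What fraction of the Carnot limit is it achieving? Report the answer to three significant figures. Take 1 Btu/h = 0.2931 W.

Converting, Q̇_C = 33600 Btu/h = 9.848 kW, so COP_actual = Q̇_C/Ẇ = 9.848/2.430 = 4.053.
In absolute terms T_C = 267.15 K and T_H = 300.35 K, so ΔT = 33.20 K.
COP_Carnot = T_C/ΔT = 267.15/33.20 = 8.047.
η_II = COP_actual/COP_Carnot = 4.053/8.047 = 0.5037.

0.504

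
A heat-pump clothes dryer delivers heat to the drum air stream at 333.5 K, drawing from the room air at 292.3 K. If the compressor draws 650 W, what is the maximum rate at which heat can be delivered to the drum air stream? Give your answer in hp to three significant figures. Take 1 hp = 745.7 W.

The reservoir spacing is ΔT = 333.5 − 292.3 = 41.20 K.
COP_Carnot = T_H/ΔT = 333.50/41.20 = 8.095.
Q̇_max = COP_Carnot × Ẇ = 8.095 × 650.0 W = 5262 W = 7.056 hp.

7.06 hp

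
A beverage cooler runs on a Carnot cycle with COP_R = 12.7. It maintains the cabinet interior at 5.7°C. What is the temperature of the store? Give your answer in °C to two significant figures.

28 °C

COP_R = T_C/(T_H − T_C) gives T_H − T_C = T_C/COP.
With T_C = 278.85 K, T_H = 278.85 × (1 + 1/12.7) = 300.81 K.
Converting, 300.81 K = 27.66°C.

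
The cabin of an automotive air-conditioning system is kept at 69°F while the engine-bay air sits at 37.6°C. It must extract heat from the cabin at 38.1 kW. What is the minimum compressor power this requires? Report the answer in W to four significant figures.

2211 W

In absolute terms T_C = 293.71 K and T_H = 310.75 K, so ΔT = 17.04 K.
COP_Carnot = T_C/ΔT = 293.71/17.04 = 17.23.
Ẇ_min = Q̇/COP_Carnot = 38.10/17.23 = 2.211 kW = 2211 W.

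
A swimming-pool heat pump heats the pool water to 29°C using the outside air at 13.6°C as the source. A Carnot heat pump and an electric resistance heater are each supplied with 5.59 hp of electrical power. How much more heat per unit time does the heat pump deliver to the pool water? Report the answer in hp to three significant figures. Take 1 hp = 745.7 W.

104 hp

In absolute terms T_C = 286.75 K and T_H = 302.15 K, so ΔT = 15.40 K.
COP_Carnot = T_H/ΔT = 302.15/15.40 = 19.62.
The heat pump delivers Q̇_H = COP × Ẇ = 109.7 hp; the resistance heater delivers Ẇ = 5.590 hp.
Extra = (COP − 1)·Ẇ = 104.1 hp.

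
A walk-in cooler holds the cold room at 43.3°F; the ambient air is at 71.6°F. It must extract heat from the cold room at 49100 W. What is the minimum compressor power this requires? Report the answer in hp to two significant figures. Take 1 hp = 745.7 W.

3.7 hp

In absolute terms T_C = 279.43 K and T_H = 295.15 K, so ΔT = 15.72 K.
COP_Carnot = T_C/ΔT = 279.43/15.72 = 17.77.
Ẇ_min = Q̇/COP_Carnot = 49100/17.77 = 2763 W = 3.705 hp.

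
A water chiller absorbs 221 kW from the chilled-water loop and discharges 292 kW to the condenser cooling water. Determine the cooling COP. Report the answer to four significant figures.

3.113

The first law gives Q̇_H = Q̇_C + Ẇ, so the three rates are Q̇_C = 221.0, Q̇_H = 292.0, Ẇ = 71.00 kW.
COP_R = Q̇_C/Ẇ = 221.0/71.00 = 3.113.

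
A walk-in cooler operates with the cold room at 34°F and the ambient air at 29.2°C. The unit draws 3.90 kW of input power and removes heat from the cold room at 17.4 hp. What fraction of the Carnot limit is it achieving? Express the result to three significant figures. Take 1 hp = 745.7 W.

0.341

Converting, Q̇_C = 17.40 hp = 12.98 kW, so COP_actual = Q̇_C/Ẇ = 12.98/3.900 = 3.327.
In absolute terms T_C = 274.26 K and T_H = 302.35 K, so ΔT = 28.09 K.
COP_Carnot = T_C/ΔT = 274.26/28.09 = 9.764.
η_II = COP_actual/COP_Carnot = 3.327/9.764 = 0.3407.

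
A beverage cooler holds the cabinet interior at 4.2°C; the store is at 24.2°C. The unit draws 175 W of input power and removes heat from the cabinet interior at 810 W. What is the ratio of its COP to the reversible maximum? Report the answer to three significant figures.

0.334

COP_actual = Q̇_C/Ẇ = 810.0/175.0 = 4.629.
In absolute terms T_C = 277.35 K and T_H = 297.35 K, so ΔT = 20.00 K.
COP_Carnot = T_C/ΔT = 277.35/20.00 = 13.87.
η_II = COP_actual/COP_Carnot = 4.629/13.87 = 0.3338.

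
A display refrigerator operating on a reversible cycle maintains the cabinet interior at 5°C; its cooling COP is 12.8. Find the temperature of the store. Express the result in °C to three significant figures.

26.7 °C

COP_R = T_C/(T_H − T_C) gives T_H − T_C = T_C/COP.
With T_C = 278.15 K, T_H = 278.15 × (1 + 1/12.8) = 299.88 K.
Converting, 299.88 K = 26.73°C.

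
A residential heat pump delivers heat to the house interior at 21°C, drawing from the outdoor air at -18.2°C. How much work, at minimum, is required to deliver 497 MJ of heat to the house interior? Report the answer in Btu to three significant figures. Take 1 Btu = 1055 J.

In absolute terms T_C = 254.95 K and T_H = 294.15 K, so ΔT = 39.20 K.
The reversible limit is COP_HP = T_H/ΔT = 7.504, so W_min = Q_H/COP = Q_H·ΔT/T_H.
W_min = 497.0 × 39.20/294.15 = 66.23 MJ = 62780 Btu.

62800 Btu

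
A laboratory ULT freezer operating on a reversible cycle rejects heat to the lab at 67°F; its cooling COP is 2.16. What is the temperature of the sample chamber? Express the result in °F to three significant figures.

For a Carnot refrigerator COP_R = T_C/(T_H − T_C), so T_C = COP·T_H/(1 + COP).
With T_H = 292.59 K, T_C = 2.16 × 292.59/3.160 = 200.00 K.
Converting, 200.00 K = -99.67°F.

-99.7 °F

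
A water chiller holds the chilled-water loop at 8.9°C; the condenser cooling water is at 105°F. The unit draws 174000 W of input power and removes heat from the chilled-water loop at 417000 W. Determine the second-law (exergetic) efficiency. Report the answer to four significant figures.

0.2690

COP_actual = Q̇_C/Ẇ = 417000/174000 = 2.397.
In absolute terms T_C = 282.05 K and T_H = 313.71 K, so ΔT = 31.66 K.
COP_Carnot = T_C/ΔT = 282.05/31.66 = 8.910.
η_II = COP_actual/COP_Carnot = 2.397/8.910 = 0.2690.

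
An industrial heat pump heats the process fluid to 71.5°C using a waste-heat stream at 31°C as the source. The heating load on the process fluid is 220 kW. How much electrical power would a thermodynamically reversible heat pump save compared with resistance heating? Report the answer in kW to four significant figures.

In absolute terms T_C = 304.15 K and T_H = 344.65 K, so ΔT = 40.50 K.
COP_Carnot = T_H/ΔT = 344.65/40.50 = 8.510.
Resistance heating needs Ẇ_res = Q̇_H = 220.0 kW; the reversible heat pump needs only Ẇ_hp = Q̇_H/COP = 25.85 kW.
Saving = 220.0 − 25.85 = 194.1 kW.

194.1 kW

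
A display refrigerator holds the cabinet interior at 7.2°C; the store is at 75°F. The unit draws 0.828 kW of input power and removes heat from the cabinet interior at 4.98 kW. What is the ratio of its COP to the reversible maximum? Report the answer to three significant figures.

0.358

COP_actual = Q̇_C/Ẇ = 4.980/0.8280 = 6.014.
In absolute terms T_C = 280.35 K and T_H = 297.04 K, so ΔT = 16.69 K.
COP_Carnot = T_C/ΔT = 280.35/16.69 = 16.80.
η_II = COP_actual/COP_Carnot = 6.014/16.80 = 0.3580.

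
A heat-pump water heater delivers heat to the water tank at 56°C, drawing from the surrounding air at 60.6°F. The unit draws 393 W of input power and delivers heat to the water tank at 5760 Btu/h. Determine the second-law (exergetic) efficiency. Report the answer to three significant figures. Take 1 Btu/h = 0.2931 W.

Converting, Q̇_H = 5760 Btu/h = 1688 W, so COP_actual = Q̇_H/Ẇ = 1688/393.0 = 4.296.
In absolute terms T_C = 289.04 K and T_H = 329.15 K, so ΔT = 40.11 K.
COP_Carnot = T_H/ΔT = 329.15/40.11 = 8.206.
η_II = COP_actual/COP_Carnot = 4.296/8.206 = 0.5235.

0.523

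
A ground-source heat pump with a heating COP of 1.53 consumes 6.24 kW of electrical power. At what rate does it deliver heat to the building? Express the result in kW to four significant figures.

Q̇_H = COP_HP × Ẇ = 1.53 × 6.240 = 9.547 kW.

9.547 kW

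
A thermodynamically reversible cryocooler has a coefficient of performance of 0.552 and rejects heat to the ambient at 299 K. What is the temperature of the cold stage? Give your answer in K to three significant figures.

For a Carnot refrigerator COP_R = T_C/(T_H − T_C), so T_C = COP·T_H/(1 + COP).
With T_H = 299.00 K, T_C = 0.552 × 299.00/1.552 = 106.35 K.

106 K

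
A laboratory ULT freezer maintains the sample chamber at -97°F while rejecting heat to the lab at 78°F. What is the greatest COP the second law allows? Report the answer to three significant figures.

2.07

In absolute terms T_C = 201.48 K and T_H = 298.71 K, so ΔT = 97.22 K.
For a reversible cycle, COP_Carnot = T_C/ΔT = 201.48/97.22 = 2.072.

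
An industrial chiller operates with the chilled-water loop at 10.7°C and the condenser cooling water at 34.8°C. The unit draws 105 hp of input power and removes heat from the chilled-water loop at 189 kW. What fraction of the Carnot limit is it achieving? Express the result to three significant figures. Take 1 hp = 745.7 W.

0.205

Converting, Q̇_C = 189.0 kW = 253.5 hp, so COP_actual = Q̇_C/Ẇ = 253.5/105.0 = 2.414.
In absolute terms T_C = 283.85 K and T_H = 307.95 K, so ΔT = 24.10 K.
COP_Carnot = T_C/ΔT = 283.85/24.10 = 11.78.
η_II = COP_actual/COP_Carnot = 2.414/11.78 = 0.2049.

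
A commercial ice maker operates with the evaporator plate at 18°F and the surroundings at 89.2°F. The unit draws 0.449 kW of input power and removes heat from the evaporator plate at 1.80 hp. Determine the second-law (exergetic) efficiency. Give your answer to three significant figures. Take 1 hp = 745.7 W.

0.446

Converting, Q̇_C = 1.800 hp = 1.342 kW, so COP_actual = Q̇_C/Ẇ = 1.342/0.4490 = 2.989.
In absolute terms T_C = 265.37 K and T_H = 304.93 K, so ΔT = 39.56 K.
COP_Carnot = T_C/ΔT = 265.37/39.56 = 6.709.
η_II = COP_actual/COP_Carnot = 2.989/6.709 = 0.4456.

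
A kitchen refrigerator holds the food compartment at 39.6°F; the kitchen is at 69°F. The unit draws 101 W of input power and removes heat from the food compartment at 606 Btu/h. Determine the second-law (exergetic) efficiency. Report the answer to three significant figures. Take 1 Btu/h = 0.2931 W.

0.104

Converting, Q̇_C = 606.0 Btu/h = 177.6 W, so COP_actual = Q̇_C/Ẇ = 177.6/101.0 = 1.759.
In absolute terms T_C = 277.37 K and T_H = 293.71 K, so ΔT = 16.33 K.
COP_Carnot = T_C/ΔT = 277.37/16.33 = 16.98.
η_II = COP_actual/COP_Carnot = 1.759/16.98 = 0.1036.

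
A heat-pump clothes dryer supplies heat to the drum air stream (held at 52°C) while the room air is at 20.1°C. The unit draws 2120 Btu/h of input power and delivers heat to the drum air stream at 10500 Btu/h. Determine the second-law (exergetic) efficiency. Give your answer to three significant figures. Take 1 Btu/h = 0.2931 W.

COP_actual = Q̇_H/Ẇ = 10500/2120 = 4.953.
In absolute terms T_C = 293.25 K and T_H = 325.15 K, so ΔT = 31.90 K.
COP_Carnot = T_H/ΔT = 325.15/31.90 = 10.19.
η_II = COP_actual/COP_Carnot = 4.953/10.19 = 0.4859.

0.486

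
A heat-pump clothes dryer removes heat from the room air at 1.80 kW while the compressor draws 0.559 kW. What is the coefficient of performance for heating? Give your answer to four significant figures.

The first law gives Q̇_H = Q̇_C + Ẇ, so the three rates are Q̇_C = 1.800, Q̇_H = 2.359, Ẇ = 0.5590 kW.
COP_HP = Q̇_H/Ẇ = 2.359/0.5590 = 4.220.

4.220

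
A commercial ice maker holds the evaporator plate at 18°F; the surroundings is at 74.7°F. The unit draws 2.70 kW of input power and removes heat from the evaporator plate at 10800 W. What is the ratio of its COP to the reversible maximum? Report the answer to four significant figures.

0.4748

Converting, Q̇_C = 10800 W = 10.80 kW, so COP_actual = Q̇_C/Ẇ = 10.80/2.700 = 4.000.
In absolute terms T_C = 265.37 K and T_H = 296.87 K, so ΔT = 31.50 K.
COP_Carnot = T_C/ΔT = 265.37/31.50 = 8.425.
η_II = COP_actual/COP_Carnot = 4.000/8.425 = 0.4748.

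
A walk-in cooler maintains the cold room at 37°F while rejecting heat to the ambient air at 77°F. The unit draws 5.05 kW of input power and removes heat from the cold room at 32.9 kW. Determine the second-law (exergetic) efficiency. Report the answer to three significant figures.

0.525

COP_actual = Q̇_C/Ẇ = 32.90/5.050 = 6.515.
In absolute terms T_C = 275.93 K and T_H = 298.15 K, so ΔT = 22.22 K.
COP_Carnot = T_C/ΔT = 275.93/22.22 = 12.42.
η_II = COP_actual/COP_Carnot = 6.515/12.42 = 0.5247.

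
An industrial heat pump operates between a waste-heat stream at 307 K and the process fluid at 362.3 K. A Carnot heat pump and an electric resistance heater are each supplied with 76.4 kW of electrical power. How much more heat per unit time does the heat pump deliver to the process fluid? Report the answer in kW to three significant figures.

424 kW

The reservoir spacing is ΔT = 362.3 − 307 = 55.30 K.
COP_Carnot = T_H/ΔT = 362.30/55.30 = 6.552.
The heat pump delivers Q̇_H = COP × Ẇ = 500.5 kW; the resistance heater delivers Ẇ = 76.40 kW.
Extra = (COP − 1)·Ẇ = 424.1 kW.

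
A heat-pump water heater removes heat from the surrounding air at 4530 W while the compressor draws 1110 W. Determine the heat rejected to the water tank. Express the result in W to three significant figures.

5640 W

For a cyclic device the first law requires Q̇_H = Q̇_C + Ẇ.
Q̇_H = Q̇_C + Ẇ = 5640 W.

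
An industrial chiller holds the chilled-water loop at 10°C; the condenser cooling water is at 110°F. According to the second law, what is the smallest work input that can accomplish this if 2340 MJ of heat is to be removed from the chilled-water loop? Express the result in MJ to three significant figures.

In absolute terms T_C = 283.15 K and T_H = 316.48 K, so ΔT = 33.33 K.
The reversible limit is COP_R = T_C/ΔT = 8.495, so W_min = Q_C/COP = Q_C·ΔT/T_C.
W_min = 2340 × 33.33/283.15 = 275.5 MJ.

275 MJ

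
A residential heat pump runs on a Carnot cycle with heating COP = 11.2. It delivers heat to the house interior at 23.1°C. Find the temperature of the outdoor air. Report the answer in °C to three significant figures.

-3.35 °C

COP_HP = T_H/(T_H − T_C) gives T_H − T_C = T_H/COP.
With T_H = 296.25 K, T_C = 296.25 × (1 − 1/11.2) = 269.80 K.
Converting, 269.80 K = -3.35°C.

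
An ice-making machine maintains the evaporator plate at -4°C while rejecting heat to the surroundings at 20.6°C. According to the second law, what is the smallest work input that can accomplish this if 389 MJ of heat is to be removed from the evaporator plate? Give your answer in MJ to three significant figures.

In absolute terms T_C = 269.15 K and T_H = 293.75 K, so ΔT = 24.60 K.
The reversible limit is COP_R = T_C/ΔT = 10.94, so W_min = Q_C/COP = Q_C·ΔT/T_C.
W_min = 389.0 × 24.60/269.15 = 35.55 MJ.

35.6 MJ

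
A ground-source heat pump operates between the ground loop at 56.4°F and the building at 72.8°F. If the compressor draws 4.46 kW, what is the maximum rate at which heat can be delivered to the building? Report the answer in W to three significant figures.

145000 W

In absolute terms T_C = 286.71 K and T_H = 295.82 K, so ΔT = 9.111 K.
COP_Carnot = T_H/ΔT = 295.82/9.111 = 32.47.
Q̇_max = COP_Carnot × Ẇ = 32.47 × 4.460 kW = 144.8 kW = 144800 W.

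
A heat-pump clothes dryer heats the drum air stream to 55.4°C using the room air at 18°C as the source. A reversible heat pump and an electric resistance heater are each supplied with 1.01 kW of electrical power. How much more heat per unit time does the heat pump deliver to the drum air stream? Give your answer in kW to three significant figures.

In absolute terms T_C = 291.15 K and T_H = 328.55 K, so ΔT = 37.40 K.
COP_Carnot = T_H/ΔT = 328.55/37.40 = 8.785.
The heat pump delivers Q̇_H = COP × Ẇ = 8.873 kW; the resistance heater delivers Ẇ = 1.010 kW.
Extra = (COP − 1)·Ẇ = 7.863 kW.

7.86 kW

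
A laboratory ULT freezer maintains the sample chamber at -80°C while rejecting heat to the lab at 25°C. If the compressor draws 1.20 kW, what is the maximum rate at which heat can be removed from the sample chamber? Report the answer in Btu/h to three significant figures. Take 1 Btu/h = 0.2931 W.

In absolute terms T_C = 193.15 K and T_H = 298.15 K, so ΔT = 105.0 K.
COP_Carnot = T_C/ΔT = 193.15/105.0 = 1.840.
Q̇_max = COP_Carnot × Ẇ = 1.840 × 1.200 kW = 2.207 kW = 7531 Btu/h.

7530 Btu/h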